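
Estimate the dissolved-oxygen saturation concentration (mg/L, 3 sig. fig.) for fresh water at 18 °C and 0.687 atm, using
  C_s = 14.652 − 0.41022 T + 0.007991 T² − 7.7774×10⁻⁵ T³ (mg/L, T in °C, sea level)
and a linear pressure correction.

C_s ≈ 6.46 mg/L

At sea level: C_s = 14.652 − 0.41022×18 + 0.007991×18² − 7.7774×10⁻⁵×18³ = 9.404 mg/L.
Pressure correction: C_s' = 9.404 × 0.687 = 6.460 mg/L.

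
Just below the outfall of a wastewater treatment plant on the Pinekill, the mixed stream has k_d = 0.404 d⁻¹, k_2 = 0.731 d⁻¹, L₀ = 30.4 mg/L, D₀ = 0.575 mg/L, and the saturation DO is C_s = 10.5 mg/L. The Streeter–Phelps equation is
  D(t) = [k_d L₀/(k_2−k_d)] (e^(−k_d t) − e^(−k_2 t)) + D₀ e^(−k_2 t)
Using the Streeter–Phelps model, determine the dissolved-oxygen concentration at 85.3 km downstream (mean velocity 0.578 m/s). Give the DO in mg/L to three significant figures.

Travel time t = x/v = 85.3 km / (0.578 m/s) = 85300 m / 0.578 m/s = 147600 s = 1.708 d.
k_d L₀/(k_2−k_d) = 0.404×30.4/(0.731−0.404) = 12.28/0.3270 = 37.56 mg/L.
e^(−k_d t) = e^(−0.404×1.708) = 0.5015; e^(−k_2 t) = e^(−0.731×1.708) = 0.2869.
D = 37.56 × (0.5015 − 0.2869) + 0.575 × 0.2869 = 8.062 + 0.1650 = 8.226 mg/L.
DO = C_s − D = 10.5 − 8.226 = 2.274 mg/L.

DO ≈ 2.27 mg/L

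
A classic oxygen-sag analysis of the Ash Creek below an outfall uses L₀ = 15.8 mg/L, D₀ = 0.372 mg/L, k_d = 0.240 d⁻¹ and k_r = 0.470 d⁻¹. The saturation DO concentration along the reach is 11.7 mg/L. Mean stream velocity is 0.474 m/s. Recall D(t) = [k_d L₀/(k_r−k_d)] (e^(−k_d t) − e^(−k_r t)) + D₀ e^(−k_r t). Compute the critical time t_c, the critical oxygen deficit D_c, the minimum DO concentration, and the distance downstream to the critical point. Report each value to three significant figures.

t_c ≈ 2.82 d; D_c ≈ 4.10 mg/L; min DO ≈ 7.60 mg/L; x_c ≈ 116 km

t_c = [1/(k_r−k_d)] ln[(k_r/k_d)(1 − D₀(k_r−k_d)/(k_d L₀))]
= [1/(0.470−0.240)] ln[(0.470/0.240)(1 − 0.372×0.2300/(0.240×15.8))]
= (1/0.2300) ln[1.958 × 0.9774] = 4.348 × ln(1.914) = 4.348 × 0.6493 = 2.823 d.
D_c = (k_d/k_r) L₀ e^(−k_d t_c) = (0.240/0.470) × 15.8 × e^(−0.240×2.823) = 0.5106 × 15.8 × 0.5079 = 4.098 mg/L.
Minimum DO = C_s − D_c = 11.7 − 4.098 = 7.602 mg/L.
x_c = v t_c = 0.474 m/s × 2.823 d × 86400 s/d = 115600 m ≈ 116 km.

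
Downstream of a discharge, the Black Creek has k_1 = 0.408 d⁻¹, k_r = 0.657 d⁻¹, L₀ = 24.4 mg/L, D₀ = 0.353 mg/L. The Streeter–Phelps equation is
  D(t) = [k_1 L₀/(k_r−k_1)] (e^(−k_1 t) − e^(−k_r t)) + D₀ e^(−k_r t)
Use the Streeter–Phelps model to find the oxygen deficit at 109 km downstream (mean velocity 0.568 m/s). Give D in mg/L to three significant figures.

D ≈ 6.94 mg/L

Travel time t = x/v = 109 km / (0.568 m/s) = 109000 m / 0.568 m/s = 191900 s = 2.221 d.
k_1 L₀/(k_r−k_1) = 0.408×24.4/(0.657−0.408) = 9.955/0.2490 = 39.98 mg/L.
e^(−k_1 t) = e^(−0.408×2.221) = 0.4041; e^(−k_r t) = e^(−0.657×2.221) = 0.2324.
D = 39.98 × (0.4041 − 0.2324) + 0.353 × 0.2324 = 6.863 + 0.08204 = 6.945 mg/L.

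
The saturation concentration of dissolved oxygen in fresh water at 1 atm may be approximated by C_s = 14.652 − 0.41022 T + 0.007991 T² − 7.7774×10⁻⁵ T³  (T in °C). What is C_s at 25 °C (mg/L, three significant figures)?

C_s ≈ 8.18 mg/L

C_s = 14.652 − 0.41022×25 + 0.007991×25² − 7.7774×10⁻⁵×25³ = 8.176 mg/L.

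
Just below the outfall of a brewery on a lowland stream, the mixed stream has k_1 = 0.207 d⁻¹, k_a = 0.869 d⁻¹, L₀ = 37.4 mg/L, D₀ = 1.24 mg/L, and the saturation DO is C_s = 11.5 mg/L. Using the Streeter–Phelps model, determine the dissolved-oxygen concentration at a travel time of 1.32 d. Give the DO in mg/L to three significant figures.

DO ≈ 5.92 mg/L

k_1 L₀/(k_a−k_1) = 0.207×37.4/(0.869−0.207) = 7.742/0.6620 = 11.69 mg/L.
e^(−k_1 t) = e^(−0.207×1.320) = 0.7609; e^(−k_a t) = e^(−0.869×1.320) = 0.3176.
D = 11.69 × (0.7609 − 0.3176) + 1.24 × 0.3176 = 5.185 + 0.3938 = 5.579 mg/L.
DO = C_s − D = 11.5 − 5.579 = 5.921 mg/L.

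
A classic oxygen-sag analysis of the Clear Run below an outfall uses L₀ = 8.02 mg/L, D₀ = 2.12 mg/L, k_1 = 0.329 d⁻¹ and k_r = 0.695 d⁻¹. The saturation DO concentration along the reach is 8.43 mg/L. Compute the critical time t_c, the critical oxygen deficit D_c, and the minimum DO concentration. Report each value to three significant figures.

t_c ≈ 1.09 d; D_c ≈ 2.65 mg/L; min DO ≈ 5.78 mg/L

t_c = [1/(k_r−k_1)] ln[(k_r/k_1)(1 − D₀(k_r−k_1)/(k_1 L₀))]
= [1/(0.695−0.329)] ln[(0.695/0.329)(1 − 2.12×0.3660/(0.329×8.02))]
= (1/0.3660) ln[2.112 × 0.7059] = 2.732 × ln(1.491) = 2.732 × 0.3996 = 1.092 d.
L(t_c) = L₀ e^(−k_1 t_c) = 8.02 × 0.6982 = 5.600 mg/L, and at the critical point k_r D_c = k_1 L, so D_c = (0.329/0.695) × 5.600 = 2.651 mg/L.
Minimum DO = C_s − D_c = 8.43 − 2.651 = 5.779 mg/L.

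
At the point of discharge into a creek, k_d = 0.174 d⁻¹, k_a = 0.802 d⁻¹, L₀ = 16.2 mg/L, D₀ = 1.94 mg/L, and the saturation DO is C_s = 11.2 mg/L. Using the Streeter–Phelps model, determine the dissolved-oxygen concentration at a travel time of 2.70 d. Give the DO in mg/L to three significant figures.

DO ≈ 8.69 mg/L

k_d L₀/(k_a−k_d) = 0.174×16.2/(0.802−0.174) = 2.819/0.6280 = 4.489 mg/L.
e^(−k_d t) = e^(−0.174×2.700) = 0.6251; e^(−k_a t) = e^(−0.802×2.700) = 0.1147.
D = 4.489 × (0.6251 − 0.1147) + 1.94 × 0.1147 = 2.291 + 0.2225 = 2.514 mg/L.
DO = C_s − D = 11.2 − 2.514 = 8.686 mg/L.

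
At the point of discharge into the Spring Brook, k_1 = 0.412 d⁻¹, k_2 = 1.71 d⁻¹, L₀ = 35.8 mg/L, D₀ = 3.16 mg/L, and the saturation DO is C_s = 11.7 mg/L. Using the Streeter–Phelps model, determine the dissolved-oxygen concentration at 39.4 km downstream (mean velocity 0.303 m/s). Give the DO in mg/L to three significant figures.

Travel time t = x/v = 39.4 km / (0.303 m/s) = 39400 m / 0.303 m/s = 130000 s = 1.505 d.
k_1 L₀/(k_2−k_1) = 0.412×35.8/(1.71−0.412) = 14.75/1.298 = 11.36 mg/L.
e^(−k_1 t) = e^(−0.412×1.505) = 0.5379; e^(−k_2 t) = e^(−1.71×1.505) = 0.07626.
D = 11.36 × (0.5379 − 0.07626) + 3.16 × 0.07626 = 5.246 + 0.2410 = 5.487 mg/L.
DO = C_s − D = 11.7 − 5.487 = 6.213 mg/L.

DO ≈ 6.21 mg/L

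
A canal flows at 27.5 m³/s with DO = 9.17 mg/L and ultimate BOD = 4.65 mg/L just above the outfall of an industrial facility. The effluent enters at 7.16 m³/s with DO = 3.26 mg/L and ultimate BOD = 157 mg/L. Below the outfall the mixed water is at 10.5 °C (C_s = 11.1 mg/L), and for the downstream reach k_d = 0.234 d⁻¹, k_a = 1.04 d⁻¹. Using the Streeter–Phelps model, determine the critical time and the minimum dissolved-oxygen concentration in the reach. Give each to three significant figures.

t_c ≈ 1.41 d; minimum DO ≈ 5.25 mg/L

Mixed DO = (27.5×9.17 + 7.16×3.26)/(27.5+7.16) = 275.5/34.66 = 7.949 mg/L.
Mixed L₀ = (27.5×4.65 + 7.16×157)/(34.66) = 1252/34.66 = 36.12 mg/L.
Initial deficit D₀ = C_s − DO₀ = 11.1 − 7.949 = 3.151 mg/L.
t_c = (1/0.8060) ln[(1.04/0.234)(1 − 3.151×0.8060/(0.234×36.12))] = 1.241 × ln(3.109) = 1.407 d.
D_c = (0.234/1.04) × 36.12 × e^(−0.234×1.407) = 0.2250 × 36.12 × 0.7194 = 5.847 mg/L.
Minimum DO = 11.1 − 5.847 = 5.253 mg/L.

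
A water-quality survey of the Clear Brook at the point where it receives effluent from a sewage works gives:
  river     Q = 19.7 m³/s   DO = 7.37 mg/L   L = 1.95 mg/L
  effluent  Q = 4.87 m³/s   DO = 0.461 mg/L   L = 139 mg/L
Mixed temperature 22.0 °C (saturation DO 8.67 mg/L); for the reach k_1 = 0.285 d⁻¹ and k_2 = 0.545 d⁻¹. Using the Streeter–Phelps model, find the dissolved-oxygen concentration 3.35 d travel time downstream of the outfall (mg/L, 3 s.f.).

DO ≈ 1.10 mg/L

Mixed DO = (19.7×7.37 + 4.87×0.461)/(19.7+4.87) = 147.4/24.57 = 6.001 mg/L.
Mixed L₀ = (19.7×1.95 + 4.87×139)/(24.57) = 715.3/24.57 = 29.11 mg/L.
Initial deficit D₀ = C_s − DO₀ = 8.67 − 6.001 = 2.669 mg/L.
D(3.35) = [0.285×29.11/(0.545−0.285)](e^(−0.285×3.35) − e^(−0.545×3.35)) + 2.669 e^(−0.545×3.35)
= 31.91 × (0.3849 − 0.1611) + 2.669 × 0.1611 = 7.573 mg/L.
DO = 8.67 − 7.573 = 1.097 mg/L.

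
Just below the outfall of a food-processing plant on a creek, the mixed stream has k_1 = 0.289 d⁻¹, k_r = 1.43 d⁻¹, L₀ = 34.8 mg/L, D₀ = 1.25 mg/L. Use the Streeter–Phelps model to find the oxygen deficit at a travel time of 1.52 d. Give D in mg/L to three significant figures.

k_1 L₀/(k_r−k_1) = 0.289×34.8/(1.43−0.289) = 10.06/1.141 = 8.814 mg/L.
e^(−k_1 t) = e^(−0.289×1.520) = 0.6445; e^(−k_r t) = e^(−1.43×1.520) = 0.1138.
D = 8.814 × (0.6445 − 0.1138) + 1.25 × 0.1138 = 4.678 + 0.1422 = 4.820 mg/L.

D ≈ 4.82 mg/L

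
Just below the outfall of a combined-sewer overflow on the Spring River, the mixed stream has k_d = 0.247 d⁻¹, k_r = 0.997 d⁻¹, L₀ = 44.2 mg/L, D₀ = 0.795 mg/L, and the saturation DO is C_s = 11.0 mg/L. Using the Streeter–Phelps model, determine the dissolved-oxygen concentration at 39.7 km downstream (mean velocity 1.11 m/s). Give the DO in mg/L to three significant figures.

Travel time t = x/v = 39.7 km / (1.11 m/s) = 39700 m / 1.11 m/s = 35770 s = 0.4140 d.
k_d L₀/(k_r−k_d) = 0.247×44.2/(0.997−0.247) = 10.92/0.7500 = 14.56 mg/L.
e^(−k_d t) = e^(−0.247×0.4140) = 0.9028; e^(−k_r t) = e^(−0.997×0.4140) = 0.6619.
D = 14.56 × (0.9028 − 0.6619) + 0.795 × 0.6619 = 3.507 + 0.5262 = 4.034 mg/L.
DO = C_s − D = 11.0 − 4.034 = 6.966 mg/L.

DO ≈ 6.97 mg/L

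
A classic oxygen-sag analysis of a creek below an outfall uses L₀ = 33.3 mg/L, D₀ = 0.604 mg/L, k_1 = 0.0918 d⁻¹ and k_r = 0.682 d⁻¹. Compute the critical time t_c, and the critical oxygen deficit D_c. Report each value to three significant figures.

With k_r/k_1 = 7.429 and 1 − D₀(k_r−k_1)/(k_1 L₀) = 0.8834,
t_c = ln(7.429 × 0.8834) / (0.682 − 0.0918) = ln(6.563) / 0.5902 = 1.881/0.5902 = 3.188 d.
L(t_c) = L₀ e^(−k_1 t_c) = 33.3 × 0.7463 = 24.85 mg/L, and at the critical point k_r D_c = k_1 L, so D_c = (0.0918/0.682) × 24.85 = 3.345 mg/L.

t_c ≈ 3.19 d; D_c ≈ 3.35 mg/L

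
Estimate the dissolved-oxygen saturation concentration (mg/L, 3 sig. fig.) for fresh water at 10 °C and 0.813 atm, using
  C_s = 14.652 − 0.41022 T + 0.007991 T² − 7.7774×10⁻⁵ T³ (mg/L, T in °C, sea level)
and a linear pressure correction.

C_s ≈ 9.16 mg/L

At sea level: C_s = 14.652 − 0.41022×10 + 0.007991×10² − 7.7774×10⁻⁵×10³ = 11.27 mg/L.
Pressure correction: C_s' = 11.27 × 0.813 = 9.163 mg/L.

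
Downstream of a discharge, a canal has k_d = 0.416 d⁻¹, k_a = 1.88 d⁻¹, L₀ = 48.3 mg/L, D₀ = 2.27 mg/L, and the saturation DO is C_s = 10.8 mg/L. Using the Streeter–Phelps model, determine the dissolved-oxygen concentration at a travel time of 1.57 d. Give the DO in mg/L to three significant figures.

k_d L₀/(k_a−k_d) = 0.416×48.3/(1.88−0.416) = 20.09/1.464 = 13.72 mg/L.
e^(−k_d t) = e^(−0.416×1.570) = 0.5204; e^(−k_a t) = e^(−1.88×1.570) = 0.05226.
D = 13.72 × (0.5204 − 0.05226) + 2.27 × 0.05226 = 6.425 + 0.1186 = 6.544 mg/L.
DO = C_s − D = 10.8 − 6.544 = 4.256 mg/L.

DO ≈ 4.26 mg/L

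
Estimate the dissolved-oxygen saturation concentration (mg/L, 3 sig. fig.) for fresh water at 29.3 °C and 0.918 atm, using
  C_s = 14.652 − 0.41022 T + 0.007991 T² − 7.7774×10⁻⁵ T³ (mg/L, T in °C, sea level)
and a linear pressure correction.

C_s ≈ 6.92 mg/L

At sea level: C_s = 14.652 − 0.41022×29.3 + 0.007991×29.3² − 7.7774×10⁻⁵×29.3³ = 7.536 mg/L.
Pressure correction: C_s' = 7.536 × 0.918 = 6.918 mg/L.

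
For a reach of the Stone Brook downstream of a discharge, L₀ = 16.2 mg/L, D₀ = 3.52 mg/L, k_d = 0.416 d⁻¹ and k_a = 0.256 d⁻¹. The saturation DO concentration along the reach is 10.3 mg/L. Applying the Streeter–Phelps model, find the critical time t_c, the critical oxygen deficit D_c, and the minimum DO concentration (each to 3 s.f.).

With k_a/k_d = 0.6154 and 1 − D₀(k_a−k_d)/(k_d L₀) = 1.084,
t_c = ln(0.6154 × 1.084) / (0.256 − 0.416) = ln(0.6668) / -0.1600 = -0.4052/-0.1600 = 2.533 d.
D_c = (k_d/k_a) L₀ e^(−k_d t_c) = (0.416/0.256) × 16.2 × e^(−0.416×2.533) = 1.625 × 16.2 × 0.3487 = 9.179 mg/L.
Minimum DO = C_s − D_c = 10.3 − 9.179 = 1.121 mg/L.

t_c ≈ 2.53 d; D_c ≈ 9.18 mg/L; min DO ≈ 1.12 mg/L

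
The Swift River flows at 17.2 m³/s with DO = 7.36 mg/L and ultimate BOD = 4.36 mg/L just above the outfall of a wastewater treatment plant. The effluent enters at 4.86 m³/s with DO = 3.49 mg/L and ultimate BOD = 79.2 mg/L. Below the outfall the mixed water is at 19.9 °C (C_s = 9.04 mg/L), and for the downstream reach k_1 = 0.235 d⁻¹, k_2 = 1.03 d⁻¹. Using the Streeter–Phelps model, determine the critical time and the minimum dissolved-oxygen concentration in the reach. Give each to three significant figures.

t_c ≈ 1.19 d; minimum DO ≈ 5.45 mg/L

Mixed DO = (17.2×7.36 + 4.86×3.49)/(17.2+4.86) = 143.6/22.06 = 6.507 mg/L.
Mixed L₀ = (17.2×4.36 + 4.86×79.2)/(22.06) = 459.9/22.06 = 20.85 mg/L.
Initial deficit D₀ = C_s − DO₀ = 9.04 − 6.507 = 2.533 mg/L.
t_c = (1/0.7950) ln[(1.03/0.235)(1 − 2.533×0.7950/(0.235×20.85))] = 1.258 × ln(2.582) = 1.193 d.
D_c = (0.235/1.03) × 20.85 × e^(−0.235×1.193) = 0.2282 × 20.85 × 0.7555 = 3.594 mg/L.
Minimum DO = 9.04 − 3.594 = 5.446 mg/L.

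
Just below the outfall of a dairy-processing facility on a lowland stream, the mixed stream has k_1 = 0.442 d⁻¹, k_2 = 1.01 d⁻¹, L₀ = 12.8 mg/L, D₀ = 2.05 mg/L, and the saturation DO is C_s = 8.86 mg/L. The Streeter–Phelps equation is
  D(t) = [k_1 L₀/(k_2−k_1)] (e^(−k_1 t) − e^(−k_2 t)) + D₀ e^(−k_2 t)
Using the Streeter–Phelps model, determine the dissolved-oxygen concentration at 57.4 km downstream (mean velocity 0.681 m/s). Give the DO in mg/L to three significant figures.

Travel time t = x/v = 57.4 km / (0.681 m/s) = 57400 m / 0.681 m/s = 84290 s = 0.9756 d.
k_1 L₀/(k_2−k_1) = 0.442×12.8/(1.01−0.442) = 5.658/0.5680 = 9.961 mg/L.
e^(−k_1 t) = e^(−0.442×0.9756) = 0.6497; e^(−k_2 t) = e^(−1.01×0.9756) = 0.3733.
D = 9.961 × (0.6497 − 0.3733) + 2.05 × 0.3733 = 2.753 + 0.7653 = 3.518 mg/L.
DO = C_s − D = 8.86 − 3.518 = 5.342 mg/L.

DO ≈ 5.34 mg/L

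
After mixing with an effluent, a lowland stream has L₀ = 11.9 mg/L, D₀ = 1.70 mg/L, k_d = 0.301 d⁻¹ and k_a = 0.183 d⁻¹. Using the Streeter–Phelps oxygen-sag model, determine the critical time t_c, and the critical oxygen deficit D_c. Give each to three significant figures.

t_c ≈ 3.76 d; D_c ≈ 6.32 mg/L

With k_a/k_d = 0.6080 and 1 − D₀(k_a−k_d)/(k_d L₀) = 1.056,
t_c = ln(0.6080 × 1.056) / (0.183 − 0.301) = ln(0.6420) / -0.1180 = -0.4431/-0.1180 = 3.755 d.
L(t_c) = L₀ e^(−k_d t_c) = 11.9 × 0.3229 = 3.843 mg/L, and at the critical point k_a D_c = k_d L, so D_c = (0.301/0.183) × 3.843 = 6.321 mg/L.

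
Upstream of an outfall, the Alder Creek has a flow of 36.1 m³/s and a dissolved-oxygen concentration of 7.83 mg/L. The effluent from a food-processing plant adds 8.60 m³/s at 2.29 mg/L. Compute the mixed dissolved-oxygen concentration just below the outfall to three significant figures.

Flow-weighted mixing: C = (Q_r C_r + Q_w C_w)/(Q_r + Q_w)
= (36.1×7.83 + 8.60×2.29)/(36.1 + 8.60) = 302.4/44.70 = 6.764 mg/L.

6.76 mg/L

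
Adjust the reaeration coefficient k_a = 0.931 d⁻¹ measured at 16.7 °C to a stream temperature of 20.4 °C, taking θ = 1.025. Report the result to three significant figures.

k_a(T₂) = k_a(T₁) · θ^(T₂−T₁) = 0.931 × 1.025^(20.4−16.7)
= 0.931 × 1.025^3.70 = 0.931 × 1.096 = 1.020 d⁻¹.

k_a ≈ 1.02 d⁻¹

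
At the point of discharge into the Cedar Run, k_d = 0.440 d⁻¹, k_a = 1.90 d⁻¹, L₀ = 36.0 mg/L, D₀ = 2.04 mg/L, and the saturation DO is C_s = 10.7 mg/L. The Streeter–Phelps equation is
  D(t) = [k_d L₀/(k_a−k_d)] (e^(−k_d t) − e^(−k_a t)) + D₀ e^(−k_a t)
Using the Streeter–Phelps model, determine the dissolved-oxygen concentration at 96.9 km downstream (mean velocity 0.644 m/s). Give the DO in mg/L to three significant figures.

DO ≈ 5.98 mg/L

Travel time t = x/v = 96.9 km / (0.644 m/s) = 96900 m / 0.644 m/s = 150500 s = 1.742 d.
k_d L₀/(k_a−k_d) = 0.440×36.0/(1.90−0.440) = 15.84/1.460 = 10.85 mg/L.
e^(−k_d t) = e^(−0.440×1.742) = 0.4647; e^(−k_a t) = e^(−1.90×1.742) = 0.03656.
D = 10.85 × (0.4647 − 0.03656) + 2.04 × 0.03656 = 4.646 + 0.07458 = 4.720 mg/L.
DO = C_s − D = 10.7 − 4.720 = 5.980 mg/L.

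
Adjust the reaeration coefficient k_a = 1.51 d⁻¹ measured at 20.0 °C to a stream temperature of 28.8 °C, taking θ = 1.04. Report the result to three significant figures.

k_a(T₂) = k_a(T₁) · θ^(T₂−T₁) = 1.51 × 1.04^(28.8−20.0)
= 1.51 × 1.04^8.80 = 1.51 × 1.412 = 2.132 d⁻¹.

k_a ≈ 2.13 d⁻¹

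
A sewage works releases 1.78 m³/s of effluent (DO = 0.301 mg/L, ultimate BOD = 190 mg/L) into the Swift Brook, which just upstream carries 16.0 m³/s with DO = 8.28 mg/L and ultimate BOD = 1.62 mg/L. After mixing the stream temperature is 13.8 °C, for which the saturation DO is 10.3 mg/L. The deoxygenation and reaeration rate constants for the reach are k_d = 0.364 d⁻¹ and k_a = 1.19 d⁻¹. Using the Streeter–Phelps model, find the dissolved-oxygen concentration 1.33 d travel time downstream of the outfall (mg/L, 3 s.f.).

DO ≈ 6.01 mg/L

Mixed DO = (16.0×8.28 + 1.78×0.301)/(16.0+1.78) = 133.0/17.78 = 7.481 mg/L.
Mixed L₀ = (16.0×1.62 + 1.78×190)/(17.78) = 364.1/17.78 = 20.48 mg/L.
Initial deficit D₀ = C_s − DO₀ = 10.3 − 7.481 = 2.819 mg/L.
D(1.33) = [0.364×20.48/(1.19−0.364)](e^(−0.364×1.33) − e^(−1.19×1.33)) + 2.819 e^(−1.19×1.33)
= 9.025 × (0.6162 − 0.2054) + 2.819 × 0.2054 = 4.287 mg/L.
DO = 10.3 − 4.287 = 6.013 mg/L.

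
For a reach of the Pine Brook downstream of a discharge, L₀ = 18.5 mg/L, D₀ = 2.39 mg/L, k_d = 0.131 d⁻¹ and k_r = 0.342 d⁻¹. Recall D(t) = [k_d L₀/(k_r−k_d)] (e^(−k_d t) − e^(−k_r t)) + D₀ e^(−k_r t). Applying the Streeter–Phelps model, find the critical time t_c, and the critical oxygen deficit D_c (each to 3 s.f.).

t_c = [1/(k_r−k_d)] ln[(k_r/k_d)(1 − D₀(k_r−k_d)/(k_d L₀))]
= [1/(0.342−0.131)] ln[(0.342/0.131)(1 − 2.39×0.2110/(0.131×18.5))]
= (1/0.2110) ln[2.611 × 0.7919] = 4.739 × ln(2.067) = 4.739 × 0.7263 = 3.442 d.
L(t_c) = L₀ e^(−k_d t_c) = 18.5 × 0.6370 = 11.79 mg/L, and at the critical point k_r D_c = k_d L, so D_c = (0.131/0.342) × 11.79 = 4.514 mg/L.

t_c ≈ 3.44 d; D_c ≈ 4.51 mg/L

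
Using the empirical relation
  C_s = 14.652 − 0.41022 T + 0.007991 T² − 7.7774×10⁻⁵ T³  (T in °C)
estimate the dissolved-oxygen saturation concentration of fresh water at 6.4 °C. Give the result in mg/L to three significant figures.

C_s ≈ 12.3 mg/L

C_s = 14.652 − 0.41022×6.4 + 0.007991×6.4² − 7.7774×10⁻⁵×6.4³ = 12.33 mg/L.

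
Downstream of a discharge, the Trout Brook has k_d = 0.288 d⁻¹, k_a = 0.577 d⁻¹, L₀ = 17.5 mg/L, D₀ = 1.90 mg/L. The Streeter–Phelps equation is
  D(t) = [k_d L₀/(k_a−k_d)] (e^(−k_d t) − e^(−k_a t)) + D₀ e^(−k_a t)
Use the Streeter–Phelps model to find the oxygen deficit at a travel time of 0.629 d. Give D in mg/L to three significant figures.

k_d L₀/(k_a−k_d) = 0.288×17.5/(0.577−0.288) = 5.040/0.2890 = 17.44 mg/L.
e^(−k_d t) = e^(−0.288×0.6290) = 0.8343; e^(−k_a t) = e^(−0.577×0.6290) = 0.6956.
D = 17.44 × (0.8343 − 0.6956) + 1.90 × 0.6956 = 2.418 + 1.322 = 3.740 mg/L.

D ≈ 3.74 mg/L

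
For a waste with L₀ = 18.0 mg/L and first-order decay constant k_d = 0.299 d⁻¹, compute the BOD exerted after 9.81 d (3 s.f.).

y_t = L₀(1 − e^(−k_d t)) = 18.0 × (1 − e^(−0.299×9.81))
= 18.0 × (1 − 0.05323) = 18.0 × 0.9468 = 17.04 mg/L.

y ≈ 17.0 mg/L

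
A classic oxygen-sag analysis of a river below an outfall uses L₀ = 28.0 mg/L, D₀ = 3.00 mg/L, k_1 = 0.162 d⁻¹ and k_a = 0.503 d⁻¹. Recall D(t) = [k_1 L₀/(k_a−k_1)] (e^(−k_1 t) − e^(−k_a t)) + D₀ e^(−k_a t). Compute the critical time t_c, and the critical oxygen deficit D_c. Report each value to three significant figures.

t_c ≈ 2.57 d; D_c ≈ 5.94 mg/L

With k_a/k_1 = 3.105 and 1 − D₀(k_a−k_1)/(k_1 L₀) = 0.7745,
t_c = ln(3.105 × 0.7745) / (0.503 − 0.162) = ln(2.405) / 0.3410 = 0.8774/0.3410 = 2.573 d.
D_c = (k_1/k_a) L₀ e^(−k_1 t_c) = (0.162/0.503) × 28.0 × e^(−0.162×2.573) = 0.3221 × 28.0 × 0.6591 = 5.944 mg/L.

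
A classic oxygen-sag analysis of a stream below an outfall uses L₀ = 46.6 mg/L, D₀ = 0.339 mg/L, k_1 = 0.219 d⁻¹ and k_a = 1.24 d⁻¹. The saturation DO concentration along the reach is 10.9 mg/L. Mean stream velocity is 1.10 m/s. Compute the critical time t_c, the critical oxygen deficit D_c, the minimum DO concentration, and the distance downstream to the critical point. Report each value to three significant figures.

t_c ≈ 1.66 d; D_c ≈ 5.72 mg/L; min DO ≈ 5.18 mg/L; x_c ≈ 158 km

At the critical point dD/dt = 0, so k_1 L₀ e^(−k_1 t) = k_a D. Substituting D(t) from the Streeter–Phelps equation and solving for t gives
t_c = ln[(k_a/k_1)(1 − D₀(k_a−k_1)/(k_1 L₀))] / (k_a−k_1).
Here k_a−k_1 = 1.021 d⁻¹ and 1 − D₀(k_a−k_1)/(k_1 L₀) = 1 − 0.339×1.021/(0.219×46.6) = 0.9661, so
t_c = ln(5.662 × 0.9661) / 1.021 = 1.699 / 1.021 = 1.664 d.
D_c = (k_1/k_a) L₀ e^(−k_1 t_c) = (0.219/1.24) × 46.6 × e^(−0.219×1.664) = 0.1766 × 46.6 × 0.6946 = 5.716 mg/L.
Minimum DO = C_s − D_c = 10.9 − 5.716 = 5.184 mg/L.
x_c = v t_c = 1.10 m/s × 1.664 d × 86400 s/d = 158200 m ≈ 158 km.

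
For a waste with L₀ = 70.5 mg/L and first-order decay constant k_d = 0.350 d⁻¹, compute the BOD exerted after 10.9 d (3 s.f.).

y_t = L₀(1 − e^(−k_d t)) = 70.5 × (1 − e^(−0.350×10.9))
= 70.5 × (1 − 0.02204) = 70.5 × 0.9780 = 68.95 mg/L.

y ≈ 68.9 mg/L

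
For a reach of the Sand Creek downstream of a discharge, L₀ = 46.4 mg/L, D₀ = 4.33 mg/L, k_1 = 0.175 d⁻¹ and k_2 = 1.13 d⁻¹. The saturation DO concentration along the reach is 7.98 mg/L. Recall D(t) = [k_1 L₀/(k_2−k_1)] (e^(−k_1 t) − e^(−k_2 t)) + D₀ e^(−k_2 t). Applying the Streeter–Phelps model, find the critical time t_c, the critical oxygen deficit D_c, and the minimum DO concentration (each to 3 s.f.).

t_c ≈ 1.21 d; D_c ≈ 5.82 mg/L; min DO ≈ 2.16 mg/L

At the critical point dD/dt = 0, so k_1 L₀ e^(−k_1 t) = k_2 D. Substituting D(t) from the Streeter–Phelps equation and solving for t gives
t_c = ln[(k_2/k_1)(1 − D₀(k_2−k_1)/(k_1 L₀))] / (k_2−k_1).
Here k_2−k_1 = 0.9550 d⁻¹ and 1 − D₀(k_2−k_1)/(k_1 L₀) = 1 − 4.33×0.9550/(0.175×46.4) = 0.4907, so
t_c = ln(6.457 × 0.4907) / 0.9550 = 1.153 / 0.9550 = 1.208 d.
D_c = (k_1/k_2) L₀ e^(−k_1 t_c) = (0.175/1.13) × 46.4 × e^(−0.175×1.208) = 0.1549 × 46.4 × 0.8095 = 5.817 mg/L.
Minimum DO = C_s − D_c = 7.98 − 5.817 = 2.163 mg/L.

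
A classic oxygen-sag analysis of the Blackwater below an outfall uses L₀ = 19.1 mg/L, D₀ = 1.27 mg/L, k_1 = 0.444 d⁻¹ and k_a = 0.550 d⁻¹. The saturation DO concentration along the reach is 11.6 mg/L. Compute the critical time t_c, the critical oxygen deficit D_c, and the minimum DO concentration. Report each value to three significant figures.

t_c ≈ 1.87 d; D_c ≈ 6.73 mg/L; min DO ≈ 4.87 mg/L

With k_a/k_1 = 1.239 and 1 − D₀(k_a−k_1)/(k_1 L₀) = 0.9841,
t_c = ln(1.239 × 0.9841) / (0.550 − 0.444) = ln(1.219) / 0.1060 = 0.1981/0.1060 = 1.869 d.
L(t_c) = L₀ e^(−k_1 t_c) = 19.1 × 0.4362 = 8.331 mg/L, and at the critical point k_a D_c = k_1 L, so D_c = (0.444/0.550) × 8.331 = 6.725 mg/L.
Minimum DO = C_s − D_c = 11.6 − 6.725 = 4.875 mg/L.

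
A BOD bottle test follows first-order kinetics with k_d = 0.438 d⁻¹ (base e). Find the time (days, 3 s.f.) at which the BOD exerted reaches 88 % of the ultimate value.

t ≈ 4.84 d

y/L₀ = 1 − e^(−k_d t) = 0.88 ⇒ e^(−k_d t) = 0.120
t = −ln(0.120) / 0.438 = 2.120 / 0.438 = 4.841 d.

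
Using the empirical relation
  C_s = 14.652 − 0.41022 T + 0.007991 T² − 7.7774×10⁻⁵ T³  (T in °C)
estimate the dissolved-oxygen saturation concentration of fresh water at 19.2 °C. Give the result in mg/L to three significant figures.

C_s ≈ 9.17 mg/L

C_s = 14.652 − 0.41022×19.2 + 0.007991×19.2² − 7.7774×10⁻⁵×19.2³ = 9.171 mg/L.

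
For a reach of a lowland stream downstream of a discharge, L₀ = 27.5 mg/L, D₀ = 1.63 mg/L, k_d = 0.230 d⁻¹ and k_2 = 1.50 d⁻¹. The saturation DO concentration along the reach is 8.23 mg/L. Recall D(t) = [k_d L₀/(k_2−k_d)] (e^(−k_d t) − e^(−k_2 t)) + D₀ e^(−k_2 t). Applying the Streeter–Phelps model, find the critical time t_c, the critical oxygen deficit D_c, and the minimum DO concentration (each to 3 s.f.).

With k_2/k_d = 6.522 and 1 − D₀(k_2−k_d)/(k_d L₀) = 0.6727,
t_c = ln(6.522 × 0.6727) / (1.50 − 0.230) = ln(4.387) / 1.270 = 1.479/1.270 = 1.164 d.
L(t_c) = L₀ e^(−k_d t_c) = 27.5 × 0.7651 = 21.04 mg/L, and at the critical point k_2 D_c = k_d L, so D_c = (0.230/1.50) × 21.04 = 3.226 mg/L.
Minimum DO = C_s − D_c = 8.23 − 3.226 = 5.004 mg/L.

t_c ≈ 1.16 d; D_c ≈ 3.23 mg/L; min DO ≈ 5.00 mg/L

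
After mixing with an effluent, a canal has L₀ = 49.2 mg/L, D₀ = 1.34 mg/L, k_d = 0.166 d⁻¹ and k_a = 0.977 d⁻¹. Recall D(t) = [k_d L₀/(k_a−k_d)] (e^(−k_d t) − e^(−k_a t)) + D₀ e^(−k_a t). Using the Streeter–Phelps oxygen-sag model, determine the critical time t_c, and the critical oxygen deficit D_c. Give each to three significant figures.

t_c = [1/(k_a−k_d)] ln[(k_a/k_d)(1 − D₀(k_a−k_d)/(k_d L₀))]
= [1/(0.977−0.166)] ln[(0.977/0.166)(1 − 1.34×0.8110/(0.166×49.2))]
= (1/0.8110) ln[5.886 × 0.8669] = 1.233 × ln(5.102) = 1.233 × 1.630 = 2.010 d.
L(t_c) = L₀ e^(−k_d t_c) = 49.2 × 0.7164 = 35.24 mg/L, and at the critical point k_a D_c = k_d L, so D_c = (0.166/0.977) × 35.24 = 5.988 mg/L.

t_c ≈ 2.01 d; D_c ≈ 5.99 mg/L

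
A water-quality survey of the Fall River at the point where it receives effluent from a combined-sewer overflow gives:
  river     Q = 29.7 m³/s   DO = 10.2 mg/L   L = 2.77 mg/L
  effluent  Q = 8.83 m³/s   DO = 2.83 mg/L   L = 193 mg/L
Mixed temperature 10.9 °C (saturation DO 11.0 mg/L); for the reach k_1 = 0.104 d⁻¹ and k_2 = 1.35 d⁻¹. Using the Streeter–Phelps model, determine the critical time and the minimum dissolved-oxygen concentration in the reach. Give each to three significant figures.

t_c ≈ 1.23 d; minimum DO ≈ 7.86 mg/L

Mixed DO = (29.7×10.2 + 8.83×2.83)/(29.7+8.83) = 327.9/38.53 = 8.511 mg/L.
Mixed L₀ = (29.7×2.77 + 8.83×193)/(38.53) = 1786/38.53 = 46.37 mg/L.
Initial deficit D₀ = C_s − DO₀ = 11.0 − 8.511 = 2.489 mg/L.
t_c = (1/1.246) ln[(1.35/0.104)(1 − 2.489×1.246/(0.104×46.37))] = 0.8026 × ln(4.632) = 1.230 d.
D_c = (0.104/1.35) × 46.37 × e^(−0.104×1.230) = 0.07704 × 46.37 × 0.8799 = 3.143 mg/L.
Minimum DO = 11.0 − 3.143 = 7.857 mg/L.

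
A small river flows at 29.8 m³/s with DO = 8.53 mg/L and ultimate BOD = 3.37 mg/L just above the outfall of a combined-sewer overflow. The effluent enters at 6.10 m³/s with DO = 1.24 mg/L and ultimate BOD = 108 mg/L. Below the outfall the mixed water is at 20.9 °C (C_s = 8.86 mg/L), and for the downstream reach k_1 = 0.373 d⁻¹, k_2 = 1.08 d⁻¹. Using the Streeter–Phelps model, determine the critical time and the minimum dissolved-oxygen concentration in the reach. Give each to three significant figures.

t_c ≈ 1.29 d; minimum DO ≈ 4.34 mg/L

Mixed DO = (29.8×8.53 + 6.10×1.24)/(29.8+6.10) = 261.8/35.90 = 7.291 mg/L.
Mixed L₀ = (29.8×3.37 + 6.10×108)/(35.90) = 759.2/35.90 = 21.15 mg/L.
Initial deficit D₀ = C_s − DO₀ = 8.86 − 7.291 = 1.569 mg/L.
t_c = (1/0.7070) ln[(1.08/0.373)(1 − 1.569×0.7070/(0.373×21.15))] = 1.414 × ln(2.488) = 1.289 d.
D_c = (0.373/1.08) × 21.15 × e^(−0.373×1.289) = 0.3454 × 21.15 × 0.6182 = 4.515 mg/L.
Minimum DO = 8.86 − 4.515 = 4.345 mg/L.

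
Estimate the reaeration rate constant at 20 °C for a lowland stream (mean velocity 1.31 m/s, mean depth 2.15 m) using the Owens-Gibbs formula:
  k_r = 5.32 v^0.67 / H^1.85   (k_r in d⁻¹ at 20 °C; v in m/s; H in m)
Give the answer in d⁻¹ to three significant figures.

k_r = 5.32 × 1.31^0.67 / 2.15^1.85 = 5.32 × 1.198 / 4.121 = 1.547 d⁻¹.

k_r ≈ 1.55 d⁻¹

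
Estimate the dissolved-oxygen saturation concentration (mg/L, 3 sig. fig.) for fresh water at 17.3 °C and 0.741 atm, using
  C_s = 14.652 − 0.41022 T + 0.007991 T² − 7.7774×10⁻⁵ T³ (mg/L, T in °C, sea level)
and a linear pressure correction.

C_s ≈ 7.07 mg/L

At sea level: C_s = 14.652 − 0.41022×17.3 + 0.007991×17.3² − 7.7774×10⁻⁵×17.3³ = 9.544 mg/L.
Pressure correction: C_s' = 9.544 × 0.741 = 7.072 mg/L.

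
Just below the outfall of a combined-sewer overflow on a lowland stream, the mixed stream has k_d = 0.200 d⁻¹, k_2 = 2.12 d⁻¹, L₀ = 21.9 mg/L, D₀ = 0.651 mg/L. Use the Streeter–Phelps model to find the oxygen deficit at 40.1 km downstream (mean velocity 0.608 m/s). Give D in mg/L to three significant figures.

D ≈ 1.64 mg/L

Travel time t = x/v = 40.1 km / (0.608 m/s) = 40100 m / 0.608 m/s = 65950 s = 0.7634 d.
k_d L₀/(k_2−k_d) = 0.200×21.9/(2.12−0.200) = 4.380/1.920 = 2.281 mg/L.
e^(−k_d t) = e^(−0.200×0.7634) = 0.8584; e^(−k_2 t) = e^(−2.12×0.7634) = 0.1982.
D = 2.281 × (0.8584 − 0.1982) + 0.651 × 0.1982 = 1.506 + 0.1290 = 1.635 mg/L.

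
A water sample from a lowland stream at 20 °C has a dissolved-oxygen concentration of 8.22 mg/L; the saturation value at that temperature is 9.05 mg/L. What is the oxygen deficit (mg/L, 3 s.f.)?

D = C_s − C = 9.05 − 8.22 = 0.830 mg/L.

D ≈ 0.830 mg/L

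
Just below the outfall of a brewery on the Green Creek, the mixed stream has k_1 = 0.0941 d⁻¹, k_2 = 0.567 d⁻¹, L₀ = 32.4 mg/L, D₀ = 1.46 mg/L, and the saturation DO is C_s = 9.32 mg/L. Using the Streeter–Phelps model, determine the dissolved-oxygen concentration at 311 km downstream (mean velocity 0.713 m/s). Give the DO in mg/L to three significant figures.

DO ≈ 5.60 mg/L

Travel time t = x/v = 311 km / (0.713 m/s) = 311000 m / 0.713 m/s = 436200 s = 5.048 d.
k_1 L₀/(k_2−k_1) = 0.0941×32.4/(0.567−0.0941) = 3.049/0.4729 = 6.447 mg/L.
e^(−k_1 t) = e^(−0.0941×5.048) = 0.6218; e^(−k_2 t) = e^(−0.567×5.048) = 0.05713.
D = 6.447 × (0.6218 − 0.05713) + 1.46 × 0.05713 = 3.641 + 0.08341 = 3.724 mg/L.
DO = C_s − D = 9.32 − 3.724 = 5.596 mg/L.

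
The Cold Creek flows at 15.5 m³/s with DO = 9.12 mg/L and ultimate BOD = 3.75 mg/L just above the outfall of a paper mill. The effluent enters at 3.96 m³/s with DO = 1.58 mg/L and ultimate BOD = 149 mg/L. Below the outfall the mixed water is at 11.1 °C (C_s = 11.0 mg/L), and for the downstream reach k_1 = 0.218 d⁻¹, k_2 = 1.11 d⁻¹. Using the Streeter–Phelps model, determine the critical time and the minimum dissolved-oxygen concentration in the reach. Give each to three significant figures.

t_c ≈ 1.22 d; minimum DO ≈ 5.98 mg/L

Mixed DO = (15.5×9.12 + 3.96×1.58)/(15.5+3.96) = 147.6/19.46 = 7.586 mg/L.
Mixed L₀ = (15.5×3.75 + 3.96×149)/(19.46) = 648.2/19.46 = 33.31 mg/L.
Initial deficit D₀ = C_s − DO₀ = 11.0 − 7.586 = 3.414 mg/L.
t_c = (1/0.8920) ln[(1.11/0.218)(1 − 3.414×0.8920/(0.218×33.31))] = 1.121 × ln(2.956) = 1.215 d.
D_c = (0.218/1.11) × 33.31 × e^(−0.218×1.215) = 0.1964 × 33.31 × 0.7673 = 5.019 mg/L.
Minimum DO = 11.0 − 5.019 = 5.981 mg/L.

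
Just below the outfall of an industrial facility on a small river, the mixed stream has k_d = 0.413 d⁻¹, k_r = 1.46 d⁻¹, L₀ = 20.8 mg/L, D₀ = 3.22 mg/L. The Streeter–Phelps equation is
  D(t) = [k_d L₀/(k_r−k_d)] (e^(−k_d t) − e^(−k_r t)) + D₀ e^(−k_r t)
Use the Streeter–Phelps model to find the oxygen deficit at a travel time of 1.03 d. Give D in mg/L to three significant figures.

k_d L₀/(k_r−k_d) = 0.413×20.8/(1.46−0.413) = 8.590/1.047 = 8.205 mg/L.
e^(−k_d t) = e^(−0.413×1.030) = 0.6535; e^(−k_r t) = e^(−1.46×1.030) = 0.2223.
D = 8.205 × (0.6535 − 0.2223) + 3.22 × 0.2223 = 3.538 + 0.7158 = 4.254 mg/L.

D ≈ 4.25 mg/L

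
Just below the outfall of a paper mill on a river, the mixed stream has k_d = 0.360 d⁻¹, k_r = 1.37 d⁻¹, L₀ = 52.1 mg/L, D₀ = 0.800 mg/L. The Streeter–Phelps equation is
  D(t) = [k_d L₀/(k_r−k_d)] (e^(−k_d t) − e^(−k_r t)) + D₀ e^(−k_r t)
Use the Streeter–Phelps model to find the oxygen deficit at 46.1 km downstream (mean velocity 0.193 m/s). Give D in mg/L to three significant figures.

D ≈ 6.46 mg/L

Travel time t = x/v = 46.1 km / (0.193 m/s) = 46100 m / 0.193 m/s = 238900 s = 2.765 d.
k_d L₀/(k_r−k_d) = 0.360×52.1/(1.37−0.360) = 18.76/1.010 = 18.57 mg/L.
e^(−k_d t) = e^(−0.360×2.765) = 0.3696; e^(−k_r t) = e^(−1.37×2.765) = 0.02265.
D = 18.57 × (0.3696 − 0.02265) + 0.800 × 0.02265 = 6.443 + 0.01812 = 6.462 mg/L.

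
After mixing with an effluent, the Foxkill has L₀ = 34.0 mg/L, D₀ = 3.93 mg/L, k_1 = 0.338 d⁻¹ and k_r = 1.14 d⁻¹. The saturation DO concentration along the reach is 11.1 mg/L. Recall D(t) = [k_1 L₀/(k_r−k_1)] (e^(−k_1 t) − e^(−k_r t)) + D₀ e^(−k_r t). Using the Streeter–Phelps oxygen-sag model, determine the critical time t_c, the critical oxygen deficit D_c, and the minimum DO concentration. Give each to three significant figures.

t_c ≈ 1.12 d; D_c ≈ 6.91 mg/L; min DO ≈ 4.19 mg/L

At the critical point dD/dt = 0, so k_1 L₀ e^(−k_1 t) = k_r D. Substituting D(t) from the Streeter–Phelps equation and solving for t gives
t_c = ln[(k_r/k_1)(1 − D₀(k_r−k_1)/(k_1 L₀))] / (k_r−k_1).
Here k_r−k_1 = 0.8020 d⁻¹ and 1 − D₀(k_r−k_1)/(k_1 L₀) = 1 − 3.93×0.8020/(0.338×34.0) = 0.7257, so
t_c = ln(3.373 × 0.7257) / 0.8020 = 0.8952 / 0.8020 = 1.116 d.
L(t_c) = L₀ e^(−k_1 t_c) = 34.0 × 0.6857 = 23.31 mg/L, and at the critical point k_r D_c = k_1 L, so D_c = (0.338/1.14) × 23.31 = 6.913 mg/L.
Minimum DO = C_s − D_c = 11.1 − 6.913 = 4.187 mg/L.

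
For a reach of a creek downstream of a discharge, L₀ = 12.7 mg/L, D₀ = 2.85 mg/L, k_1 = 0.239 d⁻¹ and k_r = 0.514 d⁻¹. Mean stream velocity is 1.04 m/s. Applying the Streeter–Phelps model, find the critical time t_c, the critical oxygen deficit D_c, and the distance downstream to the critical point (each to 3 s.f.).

With k_r/k_1 = 2.151 and 1 − D₀(k_r−k_1)/(k_1 L₀) = 0.7418,
t_c = ln(2.151 × 0.7418) / (0.514 − 0.239) = ln(1.595) / 0.2750 = 0.4671/0.2750 = 1.698 d.
D_c = (k_1/k_r) L₀ e^(−k_1 t_c) = (0.239/0.514) × 12.7 × e^(−0.239×1.698) = 0.4650 × 12.7 × 0.6664 = 3.935 mg/L.
x_c = v t_c = 1.04 m/s × 1.698 d × 86400 s/d = 152600 m ≈ 153 km.

t_c ≈ 1.70 d; D_c ≈ 3.94 mg/L; x_c ≈ 153 km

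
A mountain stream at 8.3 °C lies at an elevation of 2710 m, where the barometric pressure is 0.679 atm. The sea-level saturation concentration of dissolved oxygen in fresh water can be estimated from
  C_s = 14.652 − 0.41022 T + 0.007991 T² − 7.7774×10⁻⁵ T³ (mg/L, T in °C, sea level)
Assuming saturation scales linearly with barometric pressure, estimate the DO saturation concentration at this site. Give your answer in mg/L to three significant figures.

At sea level: C_s = 14.652 − 0.41022×8.3 + 0.007991×8.3² − 7.7774×10⁻⁵×8.3³ = 11.75 mg/L.
Pressure correction: C_s' = 11.75 × 0.679 = 7.980 mg/L.

C_s ≈ 7.98 mg/L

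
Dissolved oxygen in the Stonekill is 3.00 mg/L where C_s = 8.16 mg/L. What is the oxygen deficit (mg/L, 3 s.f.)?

D = C_s − C = 8.16 − 3.00 = 5.16 mg/L.

D ≈ 5.16 mg/L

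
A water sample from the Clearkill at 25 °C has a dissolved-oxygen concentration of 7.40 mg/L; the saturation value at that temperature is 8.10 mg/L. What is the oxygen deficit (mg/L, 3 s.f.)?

D = C_s − C = 8.10 − 7.40 = 0.700 mg/L.

D ≈ 0.700 mg/L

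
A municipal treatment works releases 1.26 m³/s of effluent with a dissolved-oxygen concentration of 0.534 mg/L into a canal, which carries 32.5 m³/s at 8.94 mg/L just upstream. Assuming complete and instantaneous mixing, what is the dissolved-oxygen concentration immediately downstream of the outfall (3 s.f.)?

8.63 mg/L

Flow-weighted mixing: C = (Q_r C_r + Q_w C_w)/(Q_r + Q_w)
= (32.5×8.94 + 1.26×0.534)/(32.5 + 1.26) = 291.2/33.76 = 8.626 mg/L.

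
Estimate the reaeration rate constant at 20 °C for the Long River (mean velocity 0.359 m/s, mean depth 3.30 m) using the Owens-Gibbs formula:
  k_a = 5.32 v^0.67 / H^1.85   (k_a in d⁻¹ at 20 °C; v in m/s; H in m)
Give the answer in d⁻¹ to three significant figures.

k_a ≈ 0.294 d⁻¹

k_a = 5.32 × 0.359^0.67 / 3.30^1.85 = 5.32 × 0.5034 / 9.104 = 0.2942 d⁻¹.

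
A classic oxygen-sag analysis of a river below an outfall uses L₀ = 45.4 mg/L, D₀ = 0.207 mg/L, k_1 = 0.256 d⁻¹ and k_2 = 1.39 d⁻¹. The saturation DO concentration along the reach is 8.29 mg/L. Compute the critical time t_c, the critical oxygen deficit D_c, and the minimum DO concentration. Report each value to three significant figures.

t_c ≈ 1.47 d; D_c ≈ 5.73 mg/L; min DO ≈ 2.56 mg/L

With k_2/k_1 = 5.430 and 1 − D₀(k_2−k_1)/(k_1 L₀) = 0.9798,
t_c = ln(5.430 × 0.9798) / (1.39 − 0.256) = ln(5.320) / 1.134 = 1.671/1.134 = 1.474 d.
D_c = (k_1/k_2) L₀ e^(−k_1 t_c) = (0.256/1.39) × 45.4 × e^(−0.256×1.474) = 0.1842 × 45.4 × 0.6857 = 5.733 mg/L.
Minimum DO = C_s − D_c = 8.29 − 5.733 = 2.557 mg/L.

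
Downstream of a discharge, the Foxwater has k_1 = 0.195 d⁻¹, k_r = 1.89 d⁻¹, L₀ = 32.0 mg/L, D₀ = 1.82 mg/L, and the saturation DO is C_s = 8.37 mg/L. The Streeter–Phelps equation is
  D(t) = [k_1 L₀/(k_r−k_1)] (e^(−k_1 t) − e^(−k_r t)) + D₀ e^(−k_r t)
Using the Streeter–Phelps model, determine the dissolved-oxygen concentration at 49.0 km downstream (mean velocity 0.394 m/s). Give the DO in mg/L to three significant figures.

DO ≈ 5.71 mg/L

Travel time t = x/v = 49.0 km / (0.394 m/s) = 49000 m / 0.394 m/s = 124400 s = 1.439 d.
k_1 L₀/(k_r−k_1) = 0.195×32.0/(1.89−0.195) = 6.240/1.695 = 3.681 mg/L.
e^(−k_1 t) = e^(−0.195×1.439) = 0.7553; e^(−k_r t) = e^(−1.89×1.439) = 0.06584.
D = 3.681 × (0.7553 − 0.06584) + 1.82 × 0.06584 = 2.538 + 0.1198 = 2.658 mg/L.
DO = C_s − D = 8.37 − 2.658 = 5.712 mg/L.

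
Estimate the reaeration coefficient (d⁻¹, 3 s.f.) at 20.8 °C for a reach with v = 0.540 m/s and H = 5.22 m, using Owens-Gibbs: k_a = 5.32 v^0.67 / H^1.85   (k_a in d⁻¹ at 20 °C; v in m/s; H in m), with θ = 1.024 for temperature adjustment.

k_a(20) = 5.32 × 0.540^0.67 / 5.22^1.85 = 5.32 × 0.6618 / 21.27 = 0.1655 d⁻¹.
k_a(20.8) = 0.1655 × 1.024^(20.8−20) = 0.1655 × 1.019 = 0.1687 d⁻¹.

k_a ≈ 0.169 d⁻¹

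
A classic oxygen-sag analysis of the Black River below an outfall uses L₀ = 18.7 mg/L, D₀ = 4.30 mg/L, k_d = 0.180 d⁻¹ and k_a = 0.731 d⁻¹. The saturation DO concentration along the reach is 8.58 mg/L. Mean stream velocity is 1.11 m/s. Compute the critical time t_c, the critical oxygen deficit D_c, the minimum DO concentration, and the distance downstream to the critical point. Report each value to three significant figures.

t_c ≈ 0.335 d; D_c ≈ 4.34 mg/L; min DO ≈ 4.24 mg/L; x_c ≈ 32.1 km

With k_a/k_d = 4.061 and 1 − D₀(k_a−k_d)/(k_d L₀) = 0.2961,
t_c = ln(4.061 × 0.2961) / (0.731 − 0.180) = ln(1.203) / 0.5510 = 0.1844/0.5510 = 0.3347 d.
L(t_c) = L₀ e^(−k_d t_c) = 18.7 × 0.9415 = 17.61 mg/L, and at the critical point k_a D_c = k_d L, so D_c = (0.180/0.731) × 17.61 = 4.335 mg/L.
Minimum DO = C_s − D_c = 8.58 − 4.335 = 4.245 mg/L.
x_c = v t_c = 1.11 m/s × 0.3347 d × 86400 s/d = 32100 m ≈ 32.1 km.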